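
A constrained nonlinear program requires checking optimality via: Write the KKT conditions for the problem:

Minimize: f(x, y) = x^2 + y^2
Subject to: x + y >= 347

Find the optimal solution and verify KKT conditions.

KKT conditions for min x^2 + y^2 s.t. x + y >= 347:
Stationarity: 2x = mu, 2y = mu
So x = y = mu/2.
Complementary slackness: mu*(x + y - 347) = 0
Primal feasibility: x + y >= 347; dual feasibility: mu >= 0
If mu = 0 then x = y = 0, but 0 + 0 < 347 is infeasible, so the constraint is active.
Constraint active: x + y = 2*(mu/2) = 347 => mu = 347
x = y = 347/2, f = 120409/2
Verify: stationarity 2*(347/2) = 347 = mu; primal 347/2 + 347/2 = 347 >= 347; dual mu = 347 >= 0; complementary slackness 347*(347 - 347) = 0. All KKT conditions hold.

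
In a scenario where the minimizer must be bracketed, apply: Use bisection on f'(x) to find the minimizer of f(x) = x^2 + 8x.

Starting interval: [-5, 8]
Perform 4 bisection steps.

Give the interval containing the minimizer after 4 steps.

Finding critical point of f(x) = x^2 + 8x using bisection on f'(x) = 2x + 8.
f'(x) = 0 when x = -4.
Starting interval: [-5, 8]
Step 1: mid = 3/2, f'(mid) = 11, new interval = [-5, 3/2]
Step 2: mid = -7/4, f'(mid) = 9/2, new interval = [-5, -7/4]
Step 3: mid = -27/8, f'(mid) = 5/4, new interval = [-5, -27/8]
Step 4: mid = -67/16, f'(mid) = -3/8, new interval = [-67/16, -27/8]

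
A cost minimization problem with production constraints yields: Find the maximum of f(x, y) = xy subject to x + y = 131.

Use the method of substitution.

Substitute y = 131 - x into f(x,y) = xy:
g(x) = x(131 - x) = 131x - x^2
g'(x) = 131 - 2x = 0  =>  x = 131/2
y = 131 - 131/2 = 131/2
Maximum value = (131/2) * (131/2) = 17161/4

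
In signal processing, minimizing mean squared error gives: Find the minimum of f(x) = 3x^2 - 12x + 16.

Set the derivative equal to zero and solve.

f(x) = 3x^2 - 12x + 16
f'(x) = 6x + (-12) = 0
x = 12/6 = 2
f(2) = 4
Since f''(x) = 6 > 0, this is a minimum.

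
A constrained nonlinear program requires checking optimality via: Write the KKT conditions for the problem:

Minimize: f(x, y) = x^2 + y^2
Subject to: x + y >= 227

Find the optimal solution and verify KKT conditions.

KKT conditions for min x^2 + y^2 s.t. x + y >= 227:
Stationarity: 2x = mu, 2y = mu
So x = y = mu/2.
Complementary slackness: mu*(x + y - 227) = 0
Primal feasibility: x + y >= 227; dual feasibility: mu >= 0
If mu = 0 then x = y = 0, but 0 + 0 < 227 is infeasible, so the constraint is active.
Constraint active: x + y = 2*(mu/2) = 227 => mu = 227
x = y = 227/2, f = 51529/2
Verify: stationarity 2*(227/2) = 227 = mu; primal 227/2 + 227/2 = 227 >= 227; dual mu = 227 >= 0; complementary slackness 227*(227 - 227) = 0. All KKT conditions hold.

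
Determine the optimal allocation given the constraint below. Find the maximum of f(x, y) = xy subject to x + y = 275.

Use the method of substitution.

Substitute y = 275 - x into f(x,y) = xy:
g(x) = x(275 - x) = 275x - x^2
g'(x) = 275 - 2x = 0  =>  x = 275/2
y = 275 - 275/2 = 275/2
Maximum value = (275/2) * (275/2) = 75625/4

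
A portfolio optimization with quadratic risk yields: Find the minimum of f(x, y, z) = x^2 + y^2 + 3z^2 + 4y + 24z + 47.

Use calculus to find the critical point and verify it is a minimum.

f(x,y,z) = x^2 + y^2 + 3z^2 + 4y + 24z + 47
df/dx = 2x + (0) = 0 => x = 0
df/dy = 2y + (4) = 0 => y = -2
df/dz = 6z + (24) = 0 => z = -4
f(0,-2,-4) = 1*(0)^2 + 1*(-2)^2 + 3*(-4)^2 + 4*(-2) + 24*(-4) + 47 = -5
Hessian is diagonal with entries 2, 2, 6 > 0, confirmed minimum.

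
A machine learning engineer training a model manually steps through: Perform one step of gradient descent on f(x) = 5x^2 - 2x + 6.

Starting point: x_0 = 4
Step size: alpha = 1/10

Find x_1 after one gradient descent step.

f(x) = 5x^2 - 2x + 6
f'(x) = 10x - 2
f'(4) = 10*4 + (-2) = 38
x_1 = x_0 - alpha * f'(x_0) = 4 - 1/10 * 38 = 1/5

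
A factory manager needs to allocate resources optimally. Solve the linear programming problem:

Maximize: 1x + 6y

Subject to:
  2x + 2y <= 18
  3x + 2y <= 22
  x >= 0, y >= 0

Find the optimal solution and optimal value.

Feasible vertices: (0, 0), (0, 9), (4, 5), (22/3, 0)
Objective 1x + 6y at each:
  (0, 0): 0
  (0, 9): 54
  (4, 5): 34
  (22/3, 0): 22/3
Maximum is 54 at (0, 9).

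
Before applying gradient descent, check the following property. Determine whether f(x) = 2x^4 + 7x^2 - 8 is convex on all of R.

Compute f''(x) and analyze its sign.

f(x) = 2x^4 + 7x^2 - 8
f'(x) = 8x^3 + 14x
f''(x) = 24x^2 + 14
f''(x) = 24x^2 + 14 >= 14 > 0 for all x
Therefore, f is convex on R.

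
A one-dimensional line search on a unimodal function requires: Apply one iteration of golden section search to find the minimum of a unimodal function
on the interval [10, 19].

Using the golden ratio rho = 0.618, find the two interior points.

Golden section search on [10, 19].
Golden ratio rho = 0.618 (approx).
Interior points:
  x_1 = 10 + (1-0.618)*9 = 13.4380
  x_2 = 10 + 0.618*9 = 15.5620
Compare f(x_1) and f(x_2) to determine which subinterval to keep.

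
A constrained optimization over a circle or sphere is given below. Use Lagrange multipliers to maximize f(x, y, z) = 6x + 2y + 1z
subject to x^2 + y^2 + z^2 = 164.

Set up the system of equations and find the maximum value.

Lagrange conditions: 6 = 2*lambda*x, 2 = 2*lambda*y, 1 = 2*lambda*z
So x:6 = y:2 = z:1, i.e. x = 6t, y = 2t, z = 1t
Constraint: t^2*(6^2 + 2^2 + 1^2) = 164
  t^2 * 41 = 164  =>  t = sqrt(4)
Maximum = 6*6t + 2*2t + 1*1t = 41*sqrt(4) = 82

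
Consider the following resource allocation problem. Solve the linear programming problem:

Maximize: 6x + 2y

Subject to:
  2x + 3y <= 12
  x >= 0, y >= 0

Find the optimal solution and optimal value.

The feasible region has vertices at [(0, 0), (6, 0), (0, 4)].
Checking objective 6x + 2y at each vertex:
  (0, 0): 6*0 + 2*0 = 0
  (6, 0): 6*6 + 2*0 = 36
  (0, 4): 6*0 + 2*4 = 8
Maximum is 36 at (6, 0).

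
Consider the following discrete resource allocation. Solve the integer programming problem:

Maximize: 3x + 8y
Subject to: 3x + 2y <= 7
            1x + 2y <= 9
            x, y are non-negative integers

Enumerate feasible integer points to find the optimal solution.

Constraint 1: 3x + 2y <= 7
Constraint 2: 1x + 2y <= 9
Feasible x range (need y >= 0): 0 <= x <= min(7/3, 9/1) => x in {0, ..., 2}.
Enumerate feasible integer points row by row (the coefficient of y is 8 > 0, so for each x the largest feasible y gives the best value):
  x = 0: y <= min((7 - 3*0)/2, (9 - 1*0)/2) => y in {0, ..., 3}; best 3*0 + 8*3 = 24
  x = 1: y <= min((7 - 3*1)/2, (9 - 1*1)/2) => y in {0, ..., 2}; best 3*1 + 8*2 = 19
  x = 2: y <= min((7 - 3*2)/2, (9 - 1*2)/2) => y in {0}; best 3*2 + 8*0 = 6
The maximum 3x + 8y = 24 is achieved at x = 0, y = 3.
Check: 3*0 + 2*3 = 6 <= 7 and 1*0 + 2*3 = 6 <= 9.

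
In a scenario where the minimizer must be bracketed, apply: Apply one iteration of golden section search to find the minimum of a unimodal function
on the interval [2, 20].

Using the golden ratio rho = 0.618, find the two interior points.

Golden section search on [2, 20].
Golden ratio rho = 0.618 (approx).
Interior points:
  x_1 = 2 + (1-0.618)*18 = 8.8760
  x_2 = 2 + 0.618*18 = 13.1240
Compare f(x_1) and f(x_2) to determine which subinterval to keep.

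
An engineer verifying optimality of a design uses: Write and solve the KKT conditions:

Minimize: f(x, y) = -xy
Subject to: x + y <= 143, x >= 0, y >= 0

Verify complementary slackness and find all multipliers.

Problem: min -xy s.t. x + y <= 143 (multiplier lambda), x >= 0 (mu_x), y >= 0 (mu_y)
KKT stationarity: -y + lambda - mu_x = 0, -x + lambda - mu_y = 0, with lambda, mu_x, mu_y >= 0
Complementary slackness: lambda*(x + y - 143) = 0, mu_x*x = 0, mu_y*y = 0
If lambda = 0: y = -mu_x <= 0 and x = -mu_y <= 0 force x = y = 0 with f = 0; but x = y = 143/2 is feasible with f = -20449/4 < 0, so this is not the minimum. Hence lambda > 0 and x + y = 143.
Try x > 0, y > 0 (so mu_x = mu_y = 0): y = lambda, x = lambda => x = y = lambda
x + y = 143 => 2*lambda = 143 => lambda = 143/2
x* = y* = 143/2 > 0, consistent with mu_x = mu_y = 0.
(Any feasible point with x = 0 or y = 0 has f = 0 > -20449/4, so the minimum is not on those boundaries.)
min(-xy) = -20449/4 (i.e. max xy = 20449/4)
Multipliers: lambda = 143/2, mu_x = 0, mu_y = 0
Complementary slackness: lambda*(x + y - 143) = 143/2*(143/2 + 143/2 - 143) = 0, mu_x*x = 0*143/2 = 0, mu_y*y = 0*143/2 = 0. Satisfied.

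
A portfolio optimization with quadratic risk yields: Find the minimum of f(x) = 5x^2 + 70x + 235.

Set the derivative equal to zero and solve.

f(x) = 5x^2 + 70x + 235
f'(x) = 10x + (70) = 0
x = -70/10 = -7
f(-7) = -10
Since f''(x) = 10 > 0, this is a minimum.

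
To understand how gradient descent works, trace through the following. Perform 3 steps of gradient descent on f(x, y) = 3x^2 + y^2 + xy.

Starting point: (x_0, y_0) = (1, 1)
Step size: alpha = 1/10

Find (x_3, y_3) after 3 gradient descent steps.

f(x,y) = 3x^2 + y^2 + xy
grad_x = 6x + 1y, grad_y = 2y + 1x
Step 1: grad = (7, 3), (3/10, 7/10)
Step 2: grad = (5/2, 17/10), (1/20, 53/100)
Step 3: grad = (83/100, 111/100), (-33/1000, 419/1000)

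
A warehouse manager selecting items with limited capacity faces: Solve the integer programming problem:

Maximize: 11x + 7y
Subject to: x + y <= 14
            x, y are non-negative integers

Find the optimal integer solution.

Objective: 11x + 7y, constraint: x + y <= 14
Coefficient of x is 11 >= coefficient of y is 7, so allocate the entire budget to x.
Optimal: x = 14, y = 0, value = 154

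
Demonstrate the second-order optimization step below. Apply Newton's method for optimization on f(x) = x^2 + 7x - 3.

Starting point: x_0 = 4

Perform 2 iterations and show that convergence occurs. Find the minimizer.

f(x) = x^2 + 7x - 3, f'(x) = 2x + (7), f''(x) = 2
Step 1: f'(4) = 15, x_1 = 4 - 15/2 = -7/2
Step 2: f'(-7/2) = 0, x_2 = -7/2 (converged)
Newton's method converges in 1 step for quadratics.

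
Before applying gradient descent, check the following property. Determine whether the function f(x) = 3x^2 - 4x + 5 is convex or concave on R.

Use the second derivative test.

f(x) = 3x^2 - 4x + 5
f'(x) = 6x - 4
f''(x) = 6
Since f''(x) = 6 > 0 for all x, f is convex on R.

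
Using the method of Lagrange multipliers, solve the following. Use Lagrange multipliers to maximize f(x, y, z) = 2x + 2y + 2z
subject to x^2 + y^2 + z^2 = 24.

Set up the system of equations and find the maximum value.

Lagrange conditions: 2 = 2*lambda*x, 2 = 2*lambda*y, 2 = 2*lambda*z
So x:2 = y:2 = z:2, i.e. x = 2t, y = 2t, z = 2t
Constraint: t^2*(2^2 + 2^2 + 2^2) = 24
  t^2 * 12 = 24  =>  t = sqrt(2)
Maximum = 2*2t + 2*2t + 2*2t = 12*sqrt(2) = sqrt(288)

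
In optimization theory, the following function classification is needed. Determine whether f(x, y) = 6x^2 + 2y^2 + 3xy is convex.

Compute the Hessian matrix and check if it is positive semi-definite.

f(x,y) = 6x^2 + 2y^2 + 3xy
Hessian H = [[12, 3], [3, 4]]
trace(H) = 16, det(H) = 39
Eigenvalues: (16 +/- sqrt(100)) / 2 = 13, 3
Since both eigenvalues > 0, f is convex.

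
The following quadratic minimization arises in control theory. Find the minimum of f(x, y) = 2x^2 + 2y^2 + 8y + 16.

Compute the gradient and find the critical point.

f(x,y) = 2x^2 + 2y^2 + 8y + 16
df/dx = 4x + (0) = 0  =>  x = 0
df/dy = 4y + (8) = 0  =>  y = -2
f(0, -2) = 2*(0)^2 + 2*(-2)^2 + 8*(-2) + 16 = 8
Hessian is diagonal with entries 4, 4 > 0, so this is a minimum.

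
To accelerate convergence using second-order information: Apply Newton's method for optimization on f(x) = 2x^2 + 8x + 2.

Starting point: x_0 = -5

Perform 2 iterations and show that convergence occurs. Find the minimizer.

f(x) = 2x^2 + 8x + 2, f'(x) = 4x + (8), f''(x) = 4
Step 1: f'(-5) = -12, x_1 = -5 - -12/4 = -2
Step 2: f'(-2) = 0, x_2 = -2 (converged)
Newton's method converges in 1 step for quadratics.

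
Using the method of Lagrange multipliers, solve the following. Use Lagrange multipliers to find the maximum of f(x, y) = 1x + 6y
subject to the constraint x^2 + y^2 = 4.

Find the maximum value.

Set up Lagrange conditions: grad f = lambda * grad g
  1 = 2*lambda*x
  6 = 2*lambda*y
From these: x/y = 1/6, so x = 1t, y = 6t for some t.
Substitute into constraint: (1t)^2 + (6t)^2 = 4
  t^2 * 37 = 4
  t = sqrt(4/37)
Maximum = 1*x + 6*y = (1^2 + 6^2)*t = 37 * sqrt(4/37) = sqrt(148)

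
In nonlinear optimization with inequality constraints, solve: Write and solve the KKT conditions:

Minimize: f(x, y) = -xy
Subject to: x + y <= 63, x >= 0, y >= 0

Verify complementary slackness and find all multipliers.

Problem: min -xy s.t. x + y <= 63 (multiplier lambda), x >= 0 (mu_x), y >= 0 (mu_y)
KKT stationarity: -y + lambda - mu_x = 0, -x + lambda - mu_y = 0, with lambda, mu_x, mu_y >= 0
Complementary slackness: lambda*(x + y - 63) = 0, mu_x*x = 0, mu_y*y = 0
If lambda = 0: y = -mu_x <= 0 and x = -mu_y <= 0 force x = y = 0 with f = 0; but x = y = 63/2 is feasible with f = -3969/4 < 0, so this is not the minimum. Hence lambda > 0 and x + y = 63.
Try x > 0, y > 0 (so mu_x = mu_y = 0): y = lambda, x = lambda => x = y = lambda
x + y = 63 => 2*lambda = 63 => lambda = 63/2
x* = y* = 63/2 > 0, consistent with mu_x = mu_y = 0.
(Any feasible point with x = 0 or y = 0 has f = 0 > -3969/4, so the minimum is not on those boundaries.)
min(-xy) = -3969/4 (i.e. max xy = 3969/4)
Multipliers: lambda = 63/2, mu_x = 0, mu_y = 0
Complementary slackness: lambda*(x + y - 63) = 63/2*(63/2 + 63/2 - 63) = 0, mu_x*x = 0*63/2 = 0, mu_y*y = 0*63/2 = 0. Satisfied.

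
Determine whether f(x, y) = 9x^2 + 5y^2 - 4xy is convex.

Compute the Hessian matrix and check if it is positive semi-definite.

f(x,y) = 9x^2 + 5y^2 - 4xy
Hessian H = [[18, -4], [-4, 10]]
trace(H) = 28, det(H) = 164
Eigenvalues: (28 +/- sqrt(128)) / 2 = 19.66, 8.343
Since both eigenvalues > 0, f is convex.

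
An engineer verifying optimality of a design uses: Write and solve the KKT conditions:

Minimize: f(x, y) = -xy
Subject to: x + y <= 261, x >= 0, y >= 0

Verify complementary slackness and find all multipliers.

Problem: min -xy s.t. x + y <= 261 (multiplier lambda), x >= 0 (mu_x), y >= 0 (mu_y)
KKT stationarity: -y + lambda - mu_x = 0, -x + lambda - mu_y = 0, with lambda, mu_x, mu_y >= 0
Complementary slackness: lambda*(x + y - 261) = 0, mu_x*x = 0, mu_y*y = 0
If lambda = 0: y = -mu_x <= 0 and x = -mu_y <= 0 force x = y = 0 with f = 0; but x = y = 261/2 is feasible with f = -68121/4 < 0, so this is not the minimum. Hence lambda > 0 and x + y = 261.
Try x > 0, y > 0 (so mu_x = mu_y = 0): y = lambda, x = lambda => x = y = lambda
x + y = 261 => 2*lambda = 261 => lambda = 261/2
x* = y* = 261/2 > 0, consistent with mu_x = mu_y = 0.
(Any feasible point with x = 0 or y = 0 has f = 0 > -68121/4, so the minimum is not on those boundaries.)
min(-xy) = -68121/4 (i.e. max xy = 68121/4)
Multipliers: lambda = 261/2, mu_x = 0, mu_y = 0
Complementary slackness: lambda*(x + y - 261) = 261/2*(261/2 + 261/2 - 261) = 0, mu_x*x = 0*261/2 = 0, mu_y*y = 0*261/2 = 0. Satisfied.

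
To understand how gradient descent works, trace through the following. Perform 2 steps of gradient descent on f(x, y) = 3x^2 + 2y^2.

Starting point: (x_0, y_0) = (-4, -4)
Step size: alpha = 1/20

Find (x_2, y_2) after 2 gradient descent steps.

f(x,y) = 3x^2 + 2y^2
grad_x = 6x + 0y, grad_y = 4y + 0x
Step 1: grad = (-24, -16), (-14/5, -16/5)
Step 2: grad = (-84/5, -64/5), (-49/25, -64/25)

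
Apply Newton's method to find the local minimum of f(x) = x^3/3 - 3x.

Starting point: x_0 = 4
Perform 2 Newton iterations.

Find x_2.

f(x) = x^3/3 - 3x
f'(x) = x^2 - 3, f''(x) = 2x
Newton update: x_{n+1} = x_n - (x_n^2 - 3)/(2*x_n)
Step 1: x_0 = 4, f'=13, f''=8, x_1 = 19/8
Step 2: x_1 = 19/8, f'=169/64, f''=19/4, x_2 = 553/304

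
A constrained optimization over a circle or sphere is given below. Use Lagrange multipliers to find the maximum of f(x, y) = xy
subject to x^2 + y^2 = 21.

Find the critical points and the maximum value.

Lagrange conditions: y = 2*lambda*x and x = 2*lambda*y
If x = 0 then y = 0, violating the constraint, so x, y != 0.
Dividing: y/x = x/y => x^2 = y^2 => y = x or y = -x
Constraint: 2x^2 = 21 => x^2 = 21/2 => x = +/-sqrt(21/2)
Critical points: (sqrt(21/2), sqrt(21/2)), (-sqrt(21/2), -sqrt(21/2)), (sqrt(21/2), -sqrt(21/2)), (-sqrt(21/2), sqrt(21/2))
  y = x:  xy = x^2 = 21/2  at (sqrt(21/2), sqrt(21/2)) and (-sqrt(21/2), -sqrt(21/2))
  y = -x: xy = -x^2 = -21/2 at (sqrt(21/2), -sqrt(21/2)) and (-sqrt(21/2), sqrt(21/2))
Maximum xy = 21/2 at (sqrt(21/2), sqrt(21/2)) and (-sqrt(21/2), -sqrt(21/2))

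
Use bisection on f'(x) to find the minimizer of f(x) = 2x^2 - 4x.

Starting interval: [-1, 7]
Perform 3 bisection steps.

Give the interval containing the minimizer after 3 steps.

Finding critical point of f(x) = 2x^2 - 4x using bisection on f'(x) = 4x + -4.
f'(x) = 0 when x = 1.
Starting interval: [-1, 7]
Step 1: mid = 3, f'(mid) = 8, new interval = [-1, 3]
Step 2: mid = 1, f'(mid) = 0, new interval = [1, 1]
Step 3: mid = 1, f'(mid) = 0, new interval = [1, 1]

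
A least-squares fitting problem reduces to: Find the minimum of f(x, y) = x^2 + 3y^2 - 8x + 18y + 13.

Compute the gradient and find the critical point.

f(x,y) = x^2 + 3y^2 - 8x + 18y + 13
df/dx = 2x + (-8) = 0  =>  x = 4
df/dy = 6y + (18) = 0  =>  y = -3
f(4, -3) = 1*(4)^2 + 3*(-3)^2 + -8*(4) + 18*(-3) + 13 = -30
Hessian is diagonal with entries 2, 6 > 0, so this is a minimum.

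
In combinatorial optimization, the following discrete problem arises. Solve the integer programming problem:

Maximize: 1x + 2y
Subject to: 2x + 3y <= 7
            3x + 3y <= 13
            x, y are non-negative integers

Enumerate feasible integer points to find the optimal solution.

Constraint 1: 2x + 3y <= 7
Constraint 2: 3x + 3y <= 13
Feasible x range (need y >= 0): 0 <= x <= min(7/2, 13/3) => x in {0, ..., 3}.
Enumerate feasible integer points row by row (the coefficient of y is 2 > 0, so for each x the largest feasible y gives the best value):
  x = 0: y <= min((7 - 2*0)/3, (13 - 3*0)/3) => y in {0, ..., 2}; best 1*0 + 2*2 = 4
  x = 1: y <= min((7 - 2*1)/3, (13 - 3*1)/3) => y in {0, ..., 1}; best 1*1 + 2*1 = 3
  x = 2: y <= min((7 - 2*2)/3, (13 - 3*2)/3) => y in {0, ..., 1}; best 1*2 + 2*1 = 4
  x = 3: y <= min((7 - 2*3)/3, (13 - 3*3)/3) => y in {0}; best 1*3 + 2*0 = 3
The maximum 1x + 2y = 4 is achieved at x = 0, y = 2.
(The same value 4 is also attained at (2, 1).)
Check: 2*0 + 3*2 = 6 <= 7 and 3*0 + 3*2 = 6 <= 13.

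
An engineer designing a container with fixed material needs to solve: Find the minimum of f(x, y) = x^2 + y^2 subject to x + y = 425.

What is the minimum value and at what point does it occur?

Substitute y = 425 - x into f(x,y) = x^2 + y^2:
g(x) = x^2 + (425 - x)^2 = 2x^2 - 850x + 180625
g'(x) = 4x - 850 = 0  =>  x = 425/2
y = 425 - 425/2 = 425/2
Minimum value = (425/2)^2 + (425/2)^2 = 180625/2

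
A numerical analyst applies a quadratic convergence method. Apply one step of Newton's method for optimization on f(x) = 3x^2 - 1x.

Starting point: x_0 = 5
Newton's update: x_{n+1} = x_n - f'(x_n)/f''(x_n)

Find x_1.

f(x) = 3x^2 - 1x
f'(x) = 6x + (-1), f''(x) = 6
Newton step: x_1 = x_0 - f'(x_0)/f''(x_0)
f'(5) = 29
x_1 = 5 - 29/6 = 1/6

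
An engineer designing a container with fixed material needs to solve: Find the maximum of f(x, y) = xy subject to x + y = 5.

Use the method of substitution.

Substitute y = 5 - x into f(x,y) = xy:
g(x) = x(5 - x) = 5x - x^2
g'(x) = 5 - 2x = 0  =>  x = 5/2
y = 5 - 5/2 = 5/2
Maximum value = (5/2) * (5/2) = 25/4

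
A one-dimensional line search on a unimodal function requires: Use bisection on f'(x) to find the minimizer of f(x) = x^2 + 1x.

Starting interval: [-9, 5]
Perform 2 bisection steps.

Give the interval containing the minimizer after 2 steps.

Finding critical point of f(x) = x^2 + 1x using bisection on f'(x) = 2x + 1.
f'(x) = 0 when x = -1/2.
Starting interval: [-9, 5]
Step 1: mid = -2, f'(mid) = -3, new interval = [-2, 5]
Step 2: mid = 3/2, f'(mid) = 4, new interval = [-2, 3/2]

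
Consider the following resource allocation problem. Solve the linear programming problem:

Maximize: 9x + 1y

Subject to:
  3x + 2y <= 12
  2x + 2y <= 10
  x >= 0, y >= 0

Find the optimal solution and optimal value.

Feasible vertices: (0, 0), (0, 5), (2, 3), (4, 0)
Objective 9x + 1y at each:
  (0, 0): 0
  (0, 5): 5
  (2, 3): 21
  (4, 0): 36
Maximum is 36 at (4, 0).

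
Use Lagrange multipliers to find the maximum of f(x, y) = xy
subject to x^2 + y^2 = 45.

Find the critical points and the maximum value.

Lagrange conditions: y = 2*lambda*x and x = 2*lambda*y
If x = 0 then y = 0, violating the constraint, so x, y != 0.
Dividing: y/x = x/y => x^2 = y^2 => y = x or y = -x
Constraint: 2x^2 = 45 => x^2 = 45/2 => x = +/-sqrt(45/2)
Critical points: (sqrt(45/2), sqrt(45/2)), (-sqrt(45/2), -sqrt(45/2)), (sqrt(45/2), -sqrt(45/2)), (-sqrt(45/2), sqrt(45/2))
  y = x:  xy = x^2 = 45/2  at (sqrt(45/2), sqrt(45/2)) and (-sqrt(45/2), -sqrt(45/2))
  y = -x: xy = -x^2 = -45/2 at (sqrt(45/2), -sqrt(45/2)) and (-sqrt(45/2), sqrt(45/2))
Maximum xy = 45/2 at (sqrt(45/2), sqrt(45/2)) and (-sqrt(45/2), -sqrt(45/2))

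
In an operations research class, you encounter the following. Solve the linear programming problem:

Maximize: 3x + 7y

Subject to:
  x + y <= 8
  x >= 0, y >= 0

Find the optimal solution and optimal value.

The feasible region has vertices at [(0, 0), (8, 0), (0, 8)].
Checking objective 3x + 7y at each vertex:
  (0, 0): 3*0 + 7*0 = 0
  (8, 0): 3*8 + 7*0 = 24
  (0, 8): 3*0 + 7*8 = 56
Maximum is 56 at (0, 8).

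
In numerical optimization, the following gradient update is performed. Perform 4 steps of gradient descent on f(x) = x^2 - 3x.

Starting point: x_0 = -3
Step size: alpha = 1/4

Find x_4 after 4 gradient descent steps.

f(x) = x^2 - 3x, f'(x) = 2x + (-3)
Step 1: f'(-3) = -9, x_1 = -3 - 1/4 * -9 = -3/4
Step 2: f'(-3/4) = -9/2, x_2 = -3/4 - 1/4 * -9/2 = 3/8
Step 3: f'(3/8) = -9/4, x_3 = 3/8 - 1/4 * -9/4 = 15/16
Step 4: f'(15/16) = -9/8, x_4 = 15/16 - 1/4 * -9/8 = 39/32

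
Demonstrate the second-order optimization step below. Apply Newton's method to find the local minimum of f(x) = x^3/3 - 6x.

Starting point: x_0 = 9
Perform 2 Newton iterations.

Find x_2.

f(x) = x^3/3 - 6x
f'(x) = x^2 - 6, f''(x) = 2x
Newton update: x_{n+1} = x_n - (x_n^2 - 6)/(2*x_n)
Step 1: x_0 = 9, f'=75, f''=18, x_1 = 29/6
Step 2: x_1 = 29/6, f'=625/36, f''=29/3, x_2 = 1057/348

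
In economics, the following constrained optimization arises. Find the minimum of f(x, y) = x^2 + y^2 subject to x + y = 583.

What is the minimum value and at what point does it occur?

Substitute y = 583 - x into f(x,y) = x^2 + y^2:
g(x) = x^2 + (583 - x)^2 = 2x^2 - 1166x + 339889
g'(x) = 4x - 1166 = 0  =>  x = 583/2
y = 583 - 583/2 = 583/2
Minimum value = (583/2)^2 + (583/2)^2 = 339889/2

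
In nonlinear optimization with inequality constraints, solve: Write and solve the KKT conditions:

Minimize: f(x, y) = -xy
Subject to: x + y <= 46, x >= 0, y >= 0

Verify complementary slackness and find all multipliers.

Problem: min -xy s.t. x + y <= 46 (multiplier lambda), x >= 0 (mu_x), y >= 0 (mu_y)
KKT stationarity: -y + lambda - mu_x = 0, -x + lambda - mu_y = 0, with lambda, mu_x, mu_y >= 0
Complementary slackness: lambda*(x + y - 46) = 0, mu_x*x = 0, mu_y*y = 0
If lambda = 0: y = -mu_x <= 0 and x = -mu_y <= 0 force x = y = 0 with f = 0; but x = y = 23 is feasible with f = -529 < 0, so this is not the minimum. Hence lambda > 0 and x + y = 46.
Try x > 0, y > 0 (so mu_x = mu_y = 0): y = lambda, x = lambda => x = y = lambda
x + y = 46 => 2*lambda = 46 => lambda = 23
x* = y* = 23 > 0, consistent with mu_x = mu_y = 0.
(Any feasible point with x = 0 or y = 0 has f = 0 > -529, so the minimum is not on those boundaries.)
min(-xy) = -529 (i.e. max xy = 529)
Multipliers: lambda = 23, mu_x = 0, mu_y = 0
Complementary slackness: lambda*(x + y - 46) = 23*(23 + 23 - 46) = 0, mu_x*x = 0*23 = 0, mu_y*y = 0*23 = 0. Satisfied.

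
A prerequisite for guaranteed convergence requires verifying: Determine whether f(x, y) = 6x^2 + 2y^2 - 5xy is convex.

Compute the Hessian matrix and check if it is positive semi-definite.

f(x,y) = 6x^2 + 2y^2 - 5xy
Hessian H = [[12, -5], [-5, 4]]
trace(H) = 16, det(H) = 23
Eigenvalues: (16 +/- sqrt(164)) / 2 = 14.4, 1.597
Since both eigenvalues > 0, f is convex.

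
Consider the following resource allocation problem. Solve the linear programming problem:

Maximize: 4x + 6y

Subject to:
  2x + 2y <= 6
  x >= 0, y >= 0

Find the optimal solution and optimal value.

The feasible region has vertices at [(0, 0), (3, 0), (0, 3)].
Checking objective 4x + 6y at each vertex:
  (0, 0): 4*0 + 6*0 = 0
  (3, 0): 4*3 + 6*0 = 12
  (0, 3): 4*0 + 6*3 = 18
Maximum is 18 at (0, 3).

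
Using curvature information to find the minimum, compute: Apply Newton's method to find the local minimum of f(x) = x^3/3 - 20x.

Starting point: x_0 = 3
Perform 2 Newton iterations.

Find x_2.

f(x) = x^3/3 - 20x
f'(x) = x^2 - 20, f''(x) = 2x
Newton update: x_{n+1} = x_n - (x_n^2 - 20)/(2*x_n)
Step 1: x_0 = 3, f'=-11, f''=6, x_1 = 29/6
Step 2: x_1 = 29/6, f'=121/36, f''=29/3, x_2 = 1561/348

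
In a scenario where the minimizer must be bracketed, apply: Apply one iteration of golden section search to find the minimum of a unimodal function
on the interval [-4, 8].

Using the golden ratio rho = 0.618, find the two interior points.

Golden section search on [-4, 8].
Golden ratio rho = 0.618 (approx).
Interior points:
  x_1 = -4 + (1-0.618)*12 = 0.5840
  x_2 = -4 + 0.618*12 = 3.4160
Compare f(x_1) and f(x_2) to determine which subinterval to keep.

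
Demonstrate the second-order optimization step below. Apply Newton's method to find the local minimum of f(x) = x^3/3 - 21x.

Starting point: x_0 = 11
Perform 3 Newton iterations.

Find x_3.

f(x) = x^3/3 - 21x
f'(x) = x^2 - 21, f''(x) = 2x
Newton update: x_{n+1} = x_n - (x_n^2 - 21)/(2*x_n)
Step 1: x_0 = 11, f'=100, f''=22, x_1 = 71/11
Step 2: x_1 = 71/11, f'=2500/121, f''=142/11, x_2 = 3791/781
Step 3: x_2 = 3791/781, f'=1562500/609961, f''=7582/781, x_3 = 13590431/2960771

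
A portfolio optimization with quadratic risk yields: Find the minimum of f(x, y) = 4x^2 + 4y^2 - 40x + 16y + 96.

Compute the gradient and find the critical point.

f(x,y) = 4x^2 + 4y^2 - 40x + 16y + 96
df/dx = 8x + (-40) = 0  =>  x = 5
df/dy = 8y + (16) = 0  =>  y = -2
f(5, -2) = 4*(5)^2 + 4*(-2)^2 + -40*(5) + 16*(-2) + 96 = -20
Hessian is diagonal with entries 8, 8 > 0, so this is a minimum.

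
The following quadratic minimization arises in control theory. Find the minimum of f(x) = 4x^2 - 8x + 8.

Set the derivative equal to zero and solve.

f(x) = 4x^2 - 8x + 8
f'(x) = 8x + (-8) = 0
x = 8/8 = 1
f(1) = 4
Since f''(x) = 8 > 0, this is a minimum.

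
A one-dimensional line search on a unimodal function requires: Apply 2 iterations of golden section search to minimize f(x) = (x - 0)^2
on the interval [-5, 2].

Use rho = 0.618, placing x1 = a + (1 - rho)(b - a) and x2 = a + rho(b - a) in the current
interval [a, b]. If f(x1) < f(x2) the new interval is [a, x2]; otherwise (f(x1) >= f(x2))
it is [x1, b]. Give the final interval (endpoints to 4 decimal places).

Golden section search for min of f(x) = (x - 0)^2 on [-5, 2].
Each step: x1 = a + (1 - rho)(b - a), x2 = a + rho(b - a); if f(x1) < f(x2) keep [a, x2], otherwise keep [x1, b].
Step 1: [-5.0000, 2.0000], x1=-2.3260 (f=5.4103), x2=-0.6740 (f=0.4543); f(x1) > f(x2) => keep [-2.3260, 2.0000]
Step 2: [-2.3260, 2.0000], x1=-0.6735 (f=0.4536), x2=0.3475 (f=0.1207); f(x1) > f(x2) => keep [-0.6735, 2.0000]
Final interval: [-0.6735, 2.0000]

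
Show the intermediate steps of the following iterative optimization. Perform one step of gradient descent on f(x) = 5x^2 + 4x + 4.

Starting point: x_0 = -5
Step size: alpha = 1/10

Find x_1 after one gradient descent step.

f(x) = 5x^2 + 4x + 4
f'(x) = 10x + 4
f'(-5) = 10*-5 + (4) = -46
x_1 = x_0 - alpha * f'(x_0) = -5 - 1/10 * -46 = -2/5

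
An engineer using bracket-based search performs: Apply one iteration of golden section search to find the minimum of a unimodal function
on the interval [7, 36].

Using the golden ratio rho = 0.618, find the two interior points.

Golden section search on [7, 36].
Golden ratio rho = 0.618 (approx).
Interior points:
  x_1 = 7 + (1-0.618)*29 = 18.0780
  x_2 = 7 + 0.618*29 = 24.9220
Compare f(x_1) and f(x_2) to determine which subinterval to keep.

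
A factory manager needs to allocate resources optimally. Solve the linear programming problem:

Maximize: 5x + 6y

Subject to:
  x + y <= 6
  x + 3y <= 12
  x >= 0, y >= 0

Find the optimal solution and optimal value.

Feasible vertices: (0, 0), (0, 4), (3, 3), (6, 0)
Objective 5x + 6y at each:
  (0, 0): 0
  (0, 4): 24
  (3, 3): 33
  (6, 0): 30
Maximum is 33 at (3, 3).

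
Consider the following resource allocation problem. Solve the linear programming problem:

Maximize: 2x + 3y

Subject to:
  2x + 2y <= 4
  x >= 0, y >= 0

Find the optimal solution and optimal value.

The feasible region has vertices at [(0, 0), (2, 0), (0, 2)].
Checking objective 2x + 3y at each vertex:
  (0, 0): 2*0 + 3*0 = 0
  (2, 0): 2*2 + 3*0 = 4
  (0, 2): 2*0 + 3*2 = 6
Maximum is 6 at (0, 2).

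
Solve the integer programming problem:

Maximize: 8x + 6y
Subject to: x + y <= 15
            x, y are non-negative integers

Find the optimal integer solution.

Objective: 8x + 6y, constraint: x + y <= 15
Coefficient of x is 8 >= coefficient of y is 6, so allocate the entire budget to x.
Optimal: x = 15, y = 0, value = 120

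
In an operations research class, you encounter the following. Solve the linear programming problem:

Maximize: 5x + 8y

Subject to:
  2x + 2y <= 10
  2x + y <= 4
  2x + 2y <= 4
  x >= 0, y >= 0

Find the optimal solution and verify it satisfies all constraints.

Feasible vertices: (0, 0), (0, 2), (2, 0)
Objective 5x + 8y at each vertex:
  (0, 0): 0
  (0, 2): 16
  (2, 0): 10
Maximum is 16 at (0, 2).
Verify constraints at (x, y) = (0, 2):
  2*0 + 2*2 = 4 <= 10
  2*0 + 1*2 = 2 <= 4
  2*0 + 2*2 = 4 <= 4 (active)
  x = 0 >= 0, y = 2 >= 0. All constraints satisfied.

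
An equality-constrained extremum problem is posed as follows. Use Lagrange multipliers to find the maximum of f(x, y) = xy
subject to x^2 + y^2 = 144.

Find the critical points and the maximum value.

Lagrange conditions: y = 2*lambda*x and x = 2*lambda*y
If x = 0 then y = 0, violating the constraint, so x, y != 0.
Dividing: y/x = x/y => x^2 = y^2 => y = x or y = -x
Constraint: 2x^2 = 144 => x^2 = 72 => x = +/-sqrt(72)
Critical points: (sqrt(72), sqrt(72)), (-sqrt(72), -sqrt(72)), (sqrt(72), -sqrt(72)), (-sqrt(72), sqrt(72))
  y = x:  xy = x^2 = 72  at (sqrt(72), sqrt(72)) and (-sqrt(72), -sqrt(72))
  y = -x: xy = -x^2 = -72 at (sqrt(72), -sqrt(72)) and (-sqrt(72), sqrt(72))
Maximum xy = 72 at (sqrt(72), sqrt(72)) and (-sqrt(72), -sqrt(72))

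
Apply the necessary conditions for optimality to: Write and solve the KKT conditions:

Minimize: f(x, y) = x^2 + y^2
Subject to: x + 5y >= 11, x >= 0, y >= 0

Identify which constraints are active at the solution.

KKT conditions for min x^2 + y^2 s.t. 1x + 5y >= 11, x >= 0, y >= 0:
Stationarity: 2x = mu*1 + mu_x, 2y = mu*5 + mu_y, with mu, mu_x, mu_y >= 0
Complementary slackness: mu*(x + 5y - 11) = 0, mu_x*x = 0, mu_y*y = 0
(0, 0) is infeasible (1*0 + 5*0 < 11), so if mu = 0 stationarity would force x = mu_x/2 >= 0, y = mu_y/2 >= 0 with mu_x*x = mu_y*y = 0, i.e. x = y = 0: contradiction. Hence mu > 0 and x + 5y = 11 is active.
Try x > 0, y > 0 (so mu_x = mu_y = 0): x = 1*mu/2, y = 5*mu/2
Substitute: 1*(1*mu/2) + 5*(5*mu/2) = 11
  mu*26/2 = 11 => mu = 11/13
x* = 11/26 > 0, y* = 55/26 > 0, consistent with mu_x = mu_y = 0.
f is convex and the constraints are linear, so this KKT point is the global minimum.
f* = 121/26
Active constraints: x + 5y >= 11 (holds with equality, mu = 11/13 > 0); x >= 0 and y >= 0 are inactive (mu_x = mu_y = 0).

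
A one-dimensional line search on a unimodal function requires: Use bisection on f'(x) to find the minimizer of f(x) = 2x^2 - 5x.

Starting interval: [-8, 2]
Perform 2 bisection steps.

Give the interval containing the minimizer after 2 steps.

Finding critical point of f(x) = 2x^2 - 5x using bisection on f'(x) = 4x + -5.
f'(x) = 0 when x = 5/4.
Starting interval: [-8, 2]
Step 1: mid = -3, f'(mid) = -17, new interval = [-3, 2]
Step 2: mid = -1/2, f'(mid) = -7, new interval = [-1/2, 2]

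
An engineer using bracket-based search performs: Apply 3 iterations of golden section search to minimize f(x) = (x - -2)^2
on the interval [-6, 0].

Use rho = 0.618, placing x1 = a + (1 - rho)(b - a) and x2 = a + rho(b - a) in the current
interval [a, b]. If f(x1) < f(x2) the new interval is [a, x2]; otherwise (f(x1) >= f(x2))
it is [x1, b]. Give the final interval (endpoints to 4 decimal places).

Golden section search for min of f(x) = (x - -2)^2 on [-6, 0].
Each step: x1 = a + (1 - rho)(b - a), x2 = a + rho(b - a); if f(x1) < f(x2) keep [a, x2], otherwise keep [x1, b].
Step 1: [-6.0000, 0.0000], x1=-3.7080 (f=2.9173), x2=-2.2920 (f=0.0853); f(x1) > f(x2) => keep [-3.7080, 0.0000]
Step 2: [-3.7080, 0.0000], x1=-2.2915 (f=0.0850), x2=-1.4165 (f=0.3405); f(x1) < f(x2) => keep [-3.7080, -1.4165]
Step 3: [-3.7080, -1.4165], x1=-2.8326 (f=0.6933), x2=-2.2918 (f=0.0852); f(x1) > f(x2) => keep [-2.8326, -1.4165]
Final interval: [-2.8326, -1.4165]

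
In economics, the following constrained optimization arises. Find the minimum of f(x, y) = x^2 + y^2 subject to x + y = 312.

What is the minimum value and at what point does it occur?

Substitute y = 312 - x into f(x,y) = x^2 + y^2:
g(x) = x^2 + (312 - x)^2 = 2x^2 - 624x + 97344
g'(x) = 4x - 624 = 0  =>  x = 156
y = 312 - 156 = 156
Minimum value = 156^2 + 156^2 = 48672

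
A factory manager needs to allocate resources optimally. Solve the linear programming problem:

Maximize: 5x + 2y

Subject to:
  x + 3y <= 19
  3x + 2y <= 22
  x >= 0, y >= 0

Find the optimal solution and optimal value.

Feasible vertices: (0, 0), (0, 19/3), (4, 5), (22/3, 0)
Objective 5x + 2y at each:
  (0, 0): 0
  (0, 19/3): 38/3
  (4, 5): 30
  (22/3, 0): 110/3
Maximum is 110/3 at (22/3, 0).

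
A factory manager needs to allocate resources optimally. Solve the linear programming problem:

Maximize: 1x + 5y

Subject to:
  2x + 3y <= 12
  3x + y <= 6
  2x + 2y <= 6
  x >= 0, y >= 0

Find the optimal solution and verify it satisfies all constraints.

Feasible vertices: (0, 0), (0, 3), (3/2, 3/2), (2, 0)
Objective 1x + 5y at each vertex:
  (0, 0): 0
  (0, 3): 15
  (3/2, 3/2): 9
  (2, 0): 2
Maximum is 15 at (0, 3).
Verify constraints at (x, y) = (0, 3):
  2*0 + 3*3 = 9 <= 12
  3*0 + 1*3 = 3 <= 6
  2*0 + 2*3 = 6 <= 6 (active)
  x = 0 >= 0, y = 3 >= 0. All constraints satisfied.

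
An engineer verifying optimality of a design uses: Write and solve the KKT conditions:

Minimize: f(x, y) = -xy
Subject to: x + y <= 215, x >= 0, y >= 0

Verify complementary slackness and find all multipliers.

Problem: min -xy s.t. x + y <= 215 (multiplier lambda), x >= 0 (mu_x), y >= 0 (mu_y)
KKT stationarity: -y + lambda - mu_x = 0, -x + lambda - mu_y = 0, with lambda, mu_x, mu_y >= 0
Complementary slackness: lambda*(x + y - 215) = 0, mu_x*x = 0, mu_y*y = 0
If lambda = 0: y = -mu_x <= 0 and x = -mu_y <= 0 force x = y = 0 with f = 0; but x = y = 215/2 is feasible with f = -46225/4 < 0, so this is not the minimum. Hence lambda > 0 and x + y = 215.
Try x > 0, y > 0 (so mu_x = mu_y = 0): y = lambda, x = lambda => x = y = lambda
x + y = 215 => 2*lambda = 215 => lambda = 215/2
x* = y* = 215/2 > 0, consistent with mu_x = mu_y = 0.
(Any feasible point with x = 0 or y = 0 has f = 0 > -46225/4, so the minimum is not on those boundaries.)
min(-xy) = -46225/4 (i.e. max xy = 46225/4)
Multipliers: lambda = 215/2, mu_x = 0, mu_y = 0
Complementary slackness: lambda*(x + y - 215) = 215/2*(215/2 + 215/2 - 215) = 0, mu_x*x = 0*215/2 = 0, mu_y*y = 0*215/2 = 0. Satisfied.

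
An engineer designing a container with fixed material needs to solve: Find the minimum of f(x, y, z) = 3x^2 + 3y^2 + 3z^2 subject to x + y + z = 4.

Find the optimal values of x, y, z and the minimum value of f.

Using Lagrange multipliers on f = 3x^2 + 3y^2 + 3z^2 with constraint x + y + z = 4:
Conditions: 2*3*x = lambda, 2*3*y = lambda, 2*3*z = lambda
So x = lambda/6, y = lambda/6, z = lambda/6
Substituting into constraint: lambda * (1/2) = 4
lambda = 8
x = 4/3, y = 4/3, z = 4/3
Minimum value = 16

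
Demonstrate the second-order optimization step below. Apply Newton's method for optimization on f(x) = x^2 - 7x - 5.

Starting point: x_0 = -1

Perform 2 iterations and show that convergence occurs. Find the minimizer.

f(x) = x^2 - 7x - 5, f'(x) = 2x + (-7), f''(x) = 2
Step 1: f'(-1) = -9, x_1 = -1 - -9/2 = 7/2
Step 2: f'(7/2) = 0, x_2 = 7/2 (converged)
Newton's method converges in 1 step for quadratics.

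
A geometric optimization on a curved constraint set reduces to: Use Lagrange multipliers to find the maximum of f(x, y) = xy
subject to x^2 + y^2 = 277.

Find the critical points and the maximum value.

Lagrange conditions: y = 2*lambda*x and x = 2*lambda*y
If x = 0 then y = 0, violating the constraint, so x, y != 0.
Dividing: y/x = x/y => x^2 = y^2 => y = x or y = -x
Constraint: 2x^2 = 277 => x^2 = 277/2 => x = +/-sqrt(277/2)
Critical points: (sqrt(277/2), sqrt(277/2)), (-sqrt(277/2), -sqrt(277/2)), (sqrt(277/2), -sqrt(277/2)), (-sqrt(277/2), sqrt(277/2))
  y = x:  xy = x^2 = 277/2  at (sqrt(277/2), sqrt(277/2)) and (-sqrt(277/2), -sqrt(277/2))
  y = -x: xy = -x^2 = -277/2 at (sqrt(277/2), -sqrt(277/2)) and (-sqrt(277/2), sqrt(277/2))
Maximum xy = 277/2 at (sqrt(277/2), sqrt(277/2)) and (-sqrt(277/2), -sqrt(277/2))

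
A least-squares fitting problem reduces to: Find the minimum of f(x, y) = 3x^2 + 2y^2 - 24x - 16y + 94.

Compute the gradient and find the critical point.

f(x,y) = 3x^2 + 2y^2 - 24x - 16y + 94
df/dx = 6x + (-24) = 0  =>  x = 4
df/dy = 4y + (-16) = 0  =>  y = 4
f(4, 4) = 3*(4)^2 + 2*(4)^2 + -24*(4) + -16*(4) + 94 = 14
Hessian is diagonal with entries 6, 4 > 0, so this is a minimum.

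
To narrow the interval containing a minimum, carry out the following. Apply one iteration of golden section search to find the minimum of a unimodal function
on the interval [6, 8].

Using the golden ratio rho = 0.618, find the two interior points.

Golden section search on [6, 8].
Golden ratio rho = 0.618 (approx).
Interior points:
  x_1 = 6 + (1-0.618)*2 = 6.7640
  x_2 = 6 + 0.618*2 = 7.2360
Compare f(x_1) and f(x_2) to determine which subinterval to keep.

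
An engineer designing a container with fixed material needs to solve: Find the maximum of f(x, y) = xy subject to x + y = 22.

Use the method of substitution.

Substitute y = 22 - x into f(x,y) = xy:
g(x) = x(22 - x) = 22x - x^2
g'(x) = 22 - 2x = 0  =>  x = 11
y = 22 - 11 = 11
Maximum value = 11 * 11 = 121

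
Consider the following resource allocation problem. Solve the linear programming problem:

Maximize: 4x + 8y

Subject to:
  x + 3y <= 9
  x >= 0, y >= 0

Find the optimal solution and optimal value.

The feasible region has vertices at [(0, 0), (9, 0), (0, 3)].
Checking objective 4x + 8y at each vertex:
  (0, 0): 4*0 + 8*0 = 0
  (9, 0): 4*9 + 8*0 = 36
  (0, 3): 4*0 + 8*3 = 24
Maximum is 36 at (9, 0).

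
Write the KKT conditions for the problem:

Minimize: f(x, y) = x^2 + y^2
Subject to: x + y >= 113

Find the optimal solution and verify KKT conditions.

KKT conditions for min x^2 + y^2 s.t. x + y >= 113:
Stationarity: 2x = mu, 2y = mu
So x = y = mu/2.
Complementary slackness: mu*(x + y - 113) = 0
Primal feasibility: x + y >= 113; dual feasibility: mu >= 0
If mu = 0 then x = y = 0, but 0 + 0 < 113 is infeasible, so the constraint is active.
Constraint active: x + y = 2*(mu/2) = 113 => mu = 113
x = y = 113/2, f = 12769/2
Verify: stationarity 2*(113/2) = 113 = mu; primal 113/2 + 113/2 = 113 >= 113; dual mu = 113 >= 0; complementary slackness 113*(113 - 113) = 0. All KKT conditions hold.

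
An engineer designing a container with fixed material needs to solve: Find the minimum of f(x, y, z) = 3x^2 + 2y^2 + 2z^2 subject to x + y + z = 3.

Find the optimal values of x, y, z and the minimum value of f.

Using Lagrange multipliers on f = 3x^2 + 2y^2 + 2z^2 with constraint x + y + z = 3:
Conditions: 2*3*x = lambda, 2*2*y = lambda, 2*2*z = lambda
So x = lambda/6, y = lambda/4, z = lambda/4
Substituting into constraint: lambda * (2/3) = 3
lambda = 9/2
x = 3/4, y = 9/8, z = 9/8
Minimum value = 27/4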